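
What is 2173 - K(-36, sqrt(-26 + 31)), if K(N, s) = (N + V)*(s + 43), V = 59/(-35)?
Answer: 132772/35 + 1319*sqrt(5)/35 ≈ 3877.8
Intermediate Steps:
V = -59/35 (V = 59*(-1/35) = -59/35 ≈ -1.6857)
K(N, s) = (43 + s)*(-59/35 + N) (K(N, s) = (N - 59/35)*(s + 43) = (-59/35 + N)*(43 + s) = (43 + s)*(-59/35 + N))
2173 - K(-36, sqrt(-26 + 31)) = 2173 - (-2537/35 + 43*(-36) - 59*sqrt(-26 + 31)/35 - 36*sqrt(-26 + 31)) = 2173 - (-2537/35 - 1548 - 59*sqrt(5)/35 - 36*sqrt(5)) = 2173 - (-56717/35 - 1319*sqrt(5)/35) = 2173 + (56717/35 + 1319*sqrt(5)/35) = 132772/35 + 1319*sqrt(5)/35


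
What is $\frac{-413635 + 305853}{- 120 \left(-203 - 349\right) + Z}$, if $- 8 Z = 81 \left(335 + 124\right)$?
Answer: $- \frac{862256}{492741} \approx -1.7499$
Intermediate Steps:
$Z = - \frac{37179}{8}$ ($Z = - \frac{81 \left(335 + 124\right)}{8} = - \frac{81 \cdot 459}{8} = \left(- \frac{1}{8}\right) 37179 = - \frac{37179}{8} \approx -4647.4$)
$\frac{-413635 + 305853}{- 120 \left(-203 - 349\right) + Z} = \frac{-413635 + 305853}{- 120 \left(-203 - 349\right) - \frac{37179}{8}} = - \frac{107782}{\left(-120\right) \left(-552\right) - \frac{37179}{8}} = - \frac{107782}{66240 - \frac{37179}{8}} = - \frac{107782}{\frac{492741}{8}} = \left(-107782\right) \frac{8}{492741} = - \frac{862256}{492741}$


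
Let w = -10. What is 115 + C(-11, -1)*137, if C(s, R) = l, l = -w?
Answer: 1485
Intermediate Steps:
l = 10 (l = -1*(-10) = 10)
C(s, R) = 10
115 + C(-11, -1)*137 = 115 + 10*137 = 115 + 1370 = 1485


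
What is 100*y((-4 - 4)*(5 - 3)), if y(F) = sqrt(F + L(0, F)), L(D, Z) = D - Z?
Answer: 0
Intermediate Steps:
y(F) = 0 (y(F) = sqrt(F + (0 - F)) = sqrt(F - F) = sqrt(0) = 0)
100*y((-4 - 4)*(5 - 3)) = 100*0 = 0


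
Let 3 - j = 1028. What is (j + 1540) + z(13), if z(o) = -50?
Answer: 465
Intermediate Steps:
j = -1025 (j = 3 - 1*1028 = 3 - 1028 = -1025)
(j + 1540) + z(13) = (-1025 + 1540) - 50 = 515 - 50 = 465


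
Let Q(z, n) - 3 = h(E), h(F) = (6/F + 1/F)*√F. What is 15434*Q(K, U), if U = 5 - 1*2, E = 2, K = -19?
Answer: 46302 + 54019*√2 ≈ 1.2270e+5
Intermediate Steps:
U = 3 (U = 5 - 2 = 3)
h(F) = 7/√F (h(F) = (6/F + 1/F)*√F = (7/F)*√F = 7/√F)
Q(z, n) = 3 + 7*√2/2 (Q(z, n) = 3 + 7/√2 = 3 + 7*(√2/2) = 3 + 7*√2/2)
15434*Q(K, U) = 15434*(3 + 7*√2/2) = 46302 + 54019*√2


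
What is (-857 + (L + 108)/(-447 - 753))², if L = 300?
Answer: 1837579689/2500 ≈ 7.3503e+5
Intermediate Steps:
(-857 + (L + 108)/(-447 - 753))² = (-857 + (300 + 108)/(-447 - 753))² = (-857 + 408/(-1200))² = (-857 + 408*(-1/1200))² = (-857 - 17/50)² = (-42867/50)² = 1837579689/2500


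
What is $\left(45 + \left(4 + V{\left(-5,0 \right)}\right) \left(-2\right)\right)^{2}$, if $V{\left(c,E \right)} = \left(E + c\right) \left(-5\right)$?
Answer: $169$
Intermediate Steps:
$V{\left(c,E \right)} = - 5 E - 5 c$
$\left(45 + \left(4 + V{\left(-5,0 \right)}\right) \left(-2\right)\right)^{2} = \left(45 + \left(4 - -25\right) \left(-2\right)\right)^{2} = \left(45 + \left(4 + \left(0 + 25\right)\right) \left(-2\right)\right)^{2} = \left(45 + \left(4 + 25\right) \left(-2\right)\right)^{2} = \left(45 + 29 \left(-2\right)\right)^{2} = \left(45 - 58\right)^{2} = \left(-13\right)^{2} = 169$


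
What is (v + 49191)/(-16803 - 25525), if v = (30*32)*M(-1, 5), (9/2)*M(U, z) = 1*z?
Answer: -150773/126984 ≈ -1.1873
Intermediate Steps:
M(U, z) = 2*z/9 (M(U, z) = 2*(1*z)/9 = 2*z/9)
v = 3200/3 (v = (30*32)*((2/9)*5) = 960*(10/9) = 3200/3 ≈ 1066.7)
(v + 49191)/(-16803 - 25525) = (3200/3 + 49191)/(-16803 - 25525) = (150773/3)/(-42328) = (150773/3)*(-1/42328) = -150773/126984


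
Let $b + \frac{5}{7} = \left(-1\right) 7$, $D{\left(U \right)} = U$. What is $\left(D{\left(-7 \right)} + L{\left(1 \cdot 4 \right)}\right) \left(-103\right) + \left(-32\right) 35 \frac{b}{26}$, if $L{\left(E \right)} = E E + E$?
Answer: $- \frac{13087}{13} \approx -1006.7$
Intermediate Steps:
$L{\left(E \right)} = E + E^{2}$ ($L{\left(E \right)} = E^{2} + E = E + E^{2}$)
$b = - \frac{54}{7}$ ($b = - \frac{5}{7} - 7 = - \frac{54}{7} \approx -7.7143$)
$\left(D{\left(-7 \right)} + L{\left(1 \cdot 4 \right)}\right) \left(-103\right) + \left(-32\right) 35 \frac{b}{26} = \left(-7 + 1 \cdot 4 \left(1 + 1 \cdot 4\right)\right) \left(-103\right) + \left(-32\right) 35 \left(- \frac{54}{7 \cdot 26}\right) = \left(-7 + 4 \left(1 + 4\right)\right) \left(-103\right) - 1120 \left(\left(- \frac{54}{7}\right) \frac{1}{26}\right) = \left(-7 + 4 \cdot 5\right) \left(-103\right) - - \frac{4320}{13} = \left(-7 + 20\right) \left(-103\right) + \frac{4320}{13} = 13 \left(-103\right) + \frac{4320}{13} = -1339 + \frac{4320}{13} = - \frac{13087}{13}$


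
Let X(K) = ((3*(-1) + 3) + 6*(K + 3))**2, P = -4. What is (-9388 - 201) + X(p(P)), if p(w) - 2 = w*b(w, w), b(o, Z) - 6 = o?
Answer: -9265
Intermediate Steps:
b(o, Z) = 6 + o
p(w) = 2 + w*(6 + w)
X(K) = (18 + 6*K)**2 (X(K) = ((-3 + 3) + 6*(3 + K))**2 = (0 + (18 + 6*K))**2 = (18 + 6*K)**2)
(-9388 - 201) + X(p(P)) = (-9388 - 201) + 36*(3 + (2 - 4*(6 - 4)))**2 = -9589 + 36*(3 + (2 - 4*2))**2 = -9589 + 36*(3 + (2 - 8))**2 = -9589 + 36*(3 - 6)**2 = -9589 + 36*(-3)**2 = -9589 + 36*9 = -9589 + 324 = -9265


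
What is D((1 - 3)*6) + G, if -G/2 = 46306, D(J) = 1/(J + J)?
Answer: -2222689/24 ≈ -92612.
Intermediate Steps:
D(J) = 1/(2*J)
G = -92612 (G = -2*46306 = -92612)
D((1 - 3)*6) + G = 1/(2*(((1 - 3)*6))) - 92612 = 1/(2*((-2*6))) - 92612 = (½)/(-12) - 92612 = (½)*(-1/12) - 92612 = -1/24 - 92612 = -2222689/24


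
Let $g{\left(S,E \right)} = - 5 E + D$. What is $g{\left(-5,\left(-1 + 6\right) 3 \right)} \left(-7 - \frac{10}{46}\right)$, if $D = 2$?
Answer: $\frac{12118}{23} \approx 526.87$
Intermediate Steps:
$g{\left(S,E \right)} = 2 - 5 E$ ($g{\left(S,E \right)} = - 5 E + 2 = 2 - 5 E$)
$g{\left(-5,\left(-1 + 6\right) 3 \right)} \left(-7 - \frac{10}{46}\right) = \left(2 - 5 \left(-1 + 6\right) 3\right) \left(-7 - \frac{10}{46}\right) = \left(2 - 5 \cdot 5 \cdot 3\right) \left(-7 - \frac{5}{23}\right) = \left(2 - 75\right) \left(-7 - \frac{5}{23}\right) = \left(2 - 75\right) \left(- \frac{166}{23}\right) = \left(-73\right) \left(- \frac{166}{23}\right) = \frac{12118}{23}$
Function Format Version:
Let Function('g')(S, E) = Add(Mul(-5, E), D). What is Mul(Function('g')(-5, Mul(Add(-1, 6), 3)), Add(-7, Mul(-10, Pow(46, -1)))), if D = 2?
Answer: Rational(12118, 23) ≈ 526.87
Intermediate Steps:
Function('g')(S, E) = Add(2, Mul(-5, E)) (Function('g')(S, E) = Add(Mul(-5, E), 2) = Add(2, Mul(-5, E)))
Mul(Function('g')(-5, Mul(Add(-1, 6), 3)), Add(-7, Mul(-10, Pow(46, -1)))) = Mul(Add(2, Mul(-5, Mul(Add(-1, 6), 3))), Add(-7, Mul(-10, Pow(46, -1)))) = Mul(Add(2, Mul(-5, Mul(5, 3))), Add(-7, Mul(-10, Rational(1, 46)))) = Mul(Add(2, Mul(-5, 15)), Add(-7, Rational(-5, 23))) = Mul(Add(2, -75), Rational(-166, 23)) = Mul(-73, Rational(-166, 23)) = Rational(12118, 23)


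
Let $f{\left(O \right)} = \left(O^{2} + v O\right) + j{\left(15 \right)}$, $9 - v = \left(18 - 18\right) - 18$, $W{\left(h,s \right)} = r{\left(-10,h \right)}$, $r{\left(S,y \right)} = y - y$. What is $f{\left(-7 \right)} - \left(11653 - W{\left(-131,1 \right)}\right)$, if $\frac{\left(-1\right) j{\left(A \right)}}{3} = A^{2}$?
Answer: $-12468$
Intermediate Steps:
$r{\left(S,y \right)} = 0$
$W{\left(h,s \right)} = 0$
$v = 27$ ($v = 9 - \left(\left(18 - 18\right) - 18\right) = 9 - \left(0 - 18\right) = 9 - -18 = 9 + 18 = 27$)
$j{\left(A \right)} = - 3 A^{2}$
$f{\left(O \right)} = -675 + O^{2} + 27 O$ ($f{\left(O \right)} = \left(O^{2} + 27 O\right) - 3 \cdot 15^{2} = \left(O^{2} + 27 O\right) - 675 = -675 + O^{2} + 27 O$)
$f{\left(-7 \right)} - \left(11653 - W{\left(-131,1 \right)}\right) = \left(-675 + \left(-7\right)^{2} + 27 \left(-7\right)\right) - \left(11653 - 0\right) = \left(-675 + 49 - 189\right) - \left(11653 + 0\right) = -815 - 11653 = -12468$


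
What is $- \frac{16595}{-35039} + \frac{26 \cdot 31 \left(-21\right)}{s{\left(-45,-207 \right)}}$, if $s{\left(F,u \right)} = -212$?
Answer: $\frac{298294127}{3714134} \approx 80.313$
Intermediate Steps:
$- \frac{16595}{-35039} + \frac{26 \cdot 31 \left(-21\right)}{s{\left(-45,-207 \right)}} = - \frac{16595}{-35039} + \frac{26 \cdot 31 \left(-21\right)}{-212} = \left(-16595\right) \left(- \frac{1}{35039}\right) + 806 \left(-21\right) \left(- \frac{1}{212}\right) = \frac{16595}{35039} - - \frac{8463}{106} = \frac{16595}{35039} + \frac{8463}{106} = \frac{298294127}{3714134}$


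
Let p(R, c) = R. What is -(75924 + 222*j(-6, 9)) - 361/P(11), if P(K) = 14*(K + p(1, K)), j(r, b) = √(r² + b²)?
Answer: -12755593/168 - 666*√13 ≈ -78328.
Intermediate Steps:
j(r, b) = √(b² + r²)
P(K) = 14 + 14*K (P(K) = 14*(K + 1) = 14*(1 + K) = 14 + 14*K)
-(75924 + 222*j(-6, 9)) - 361/P(11) = -(75924 + 222*√(9² + (-6)²)) - 361/(14 + 14*11) = -(75924 + 222*√(81 + 36)) - 361/(14 + 154) = -(75924 + 666*√13) - 361/168 = -(75924 + 666*√13) - 361*1/168 = -222*(342 + 3*√13) - 361/168 = (-75924 - 666*√13) - 361/168 = -12755593/168 - 666*√13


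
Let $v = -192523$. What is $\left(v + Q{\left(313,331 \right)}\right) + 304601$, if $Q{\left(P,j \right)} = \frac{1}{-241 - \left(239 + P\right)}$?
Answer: $\frac{88877853}{793} \approx 1.1208 \cdot 10^{5}$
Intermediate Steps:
$Q{\left(P,j \right)} = \frac{1}{-480 - P}$
$\left(v + Q{\left(313,331 \right)}\right) + 304601 = \left(-192523 - \frac{1}{480 + 313}\right) + 304601 = \left(-192523 - \frac{1}{793}\right) + 304601 = - \frac{152670740}{793} + 304601 = \frac{88877853}{793}$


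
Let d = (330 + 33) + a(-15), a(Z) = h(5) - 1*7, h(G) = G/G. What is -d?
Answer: -357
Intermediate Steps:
h(G) = 1
a(Z) = -6 (a(Z) = 1 - 1*7 = 1 - 7 = -6)
d = 357 (d = (330 + 33) - 6 = 363 - 6 = 357)
-d = -1*357 = -357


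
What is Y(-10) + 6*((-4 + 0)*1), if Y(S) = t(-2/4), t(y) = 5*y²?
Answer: -91/4 ≈ -22.750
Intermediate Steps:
Y(S) = 5/4 (Y(S) = 5*(-2/4)² = 5*(-2*¼)² = 5*(-½)² = 5*(¼) = 5/4)
Y(-10) + 6*((-4 + 0)*1) = 5/4 + 6*((-4 + 0)*1) = 5/4 + 6*(-4*1) = 5/4 + 6*(-4) = 5/4 - 24 = -91/4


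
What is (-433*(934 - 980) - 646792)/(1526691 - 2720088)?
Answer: 208958/397799 ≈ 0.52529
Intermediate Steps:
(-433*(934 - 980) - 646792)/(1526691 - 2720088) = (-433*(-46) - 646792)/(-1193397) = (19918 - 646792)*(-1/1193397) = -626874*(-1/1193397) = 208958/397799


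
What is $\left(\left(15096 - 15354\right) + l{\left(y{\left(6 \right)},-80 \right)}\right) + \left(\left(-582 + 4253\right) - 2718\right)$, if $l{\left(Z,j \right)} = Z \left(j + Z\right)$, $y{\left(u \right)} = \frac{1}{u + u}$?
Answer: $\frac{99121}{144} \approx 688.34$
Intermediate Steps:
$y{\left(u \right)} = \frac{1}{2 u}$
$l{\left(Z,j \right)} = Z \left(Z + j\right)$
$\left(\left(15096 - 15354\right) + l{\left(y{\left(6 \right)},-80 \right)}\right) + \left(\left(-582 + 4253\right) - 2718\right) = \left(\left(15096 - 15354\right) + \frac{1}{2 \cdot 6} \left(\frac{1}{2 \cdot 6} - 80\right)\right) + \left(\left(-582 + 4253\right) - 2718\right) = \left(-258 + \frac{1}{2} \cdot \frac{1}{6} \left(\frac{1}{2} \cdot \frac{1}{6} - 80\right)\right) + \left(3671 - 2718\right) = \left(-258 + \frac{\frac{1}{12} - 80}{12}\right) + 953 = \left(-258 + \frac{1}{12} \left(- \frac{959}{12}\right)\right) + 953 = \left(-258 - \frac{959}{144}\right) + 953 = - \frac{38111}{144} + 953 = \frac{99121}{144}$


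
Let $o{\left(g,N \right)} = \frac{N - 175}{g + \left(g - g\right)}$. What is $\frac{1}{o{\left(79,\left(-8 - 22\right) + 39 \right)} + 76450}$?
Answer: $\frac{79}{6039384} \approx 1.3081 \cdot 10^{-5}$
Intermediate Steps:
$o{\left(g,N \right)} = \frac{-175 + N}{g}$ ($o{\left(g,N \right)} = \frac{-175 + N}{g + 0} = \frac{-175 + N}{g}$)
$\frac{1}{o{\left(79,\left(-8 - 22\right) + 39 \right)} + 76450} = \frac{1}{\frac{-175 + \left(\left(-8 - 22\right) + 39\right)}{79} + 76450} = \frac{1}{\frac{-175 + \left(-30 + 39\right)}{79} + 76450} = \frac{1}{\frac{-175 + 9}{79} + 76450} = \frac{1}{\frac{1}{79} \left(-166\right) + 76450} = \frac{1}{- \frac{166}{79} + 76450} = \frac{1}{\frac{6039384}{79}} = \frac{79}{6039384}$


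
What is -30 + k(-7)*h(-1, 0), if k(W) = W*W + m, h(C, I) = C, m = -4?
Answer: -75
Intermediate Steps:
k(W) = -4 + W² (k(W) = W*W - 4 = W² - 4 = -4 + W²)
-30 + k(-7)*h(-1, 0) = -30 + (-4 + (-7)²)*(-1) = -30 + (-4 + 49)*(-1) = -30 + 45*(-1) = -30 - 45 = -75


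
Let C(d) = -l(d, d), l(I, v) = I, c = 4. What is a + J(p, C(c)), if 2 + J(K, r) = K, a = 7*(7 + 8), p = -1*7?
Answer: 96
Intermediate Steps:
C(d) = -d
p = -7
a = 105 (a = 7*15 = 105)
J(K, r) = -2 + K
a + J(p, C(c)) = 105 + (-2 - 7) = 105 - 9 = 96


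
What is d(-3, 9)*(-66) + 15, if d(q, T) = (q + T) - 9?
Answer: 213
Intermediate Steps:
d(q, T) = -9 + T + q (d(q, T) = (T + q) - 9 = -9 + T + q)
d(-3, 9)*(-66) + 15 = (-9 + 9 - 3)*(-66) + 15 = -3*(-66) + 15 = 198 + 15 = 213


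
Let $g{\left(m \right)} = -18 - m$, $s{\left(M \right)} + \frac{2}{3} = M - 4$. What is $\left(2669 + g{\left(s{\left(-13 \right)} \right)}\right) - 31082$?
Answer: $- \frac{85240}{3} \approx -28413.0$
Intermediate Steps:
$s{\left(M \right)} = - \frac{14}{3} + M$ ($s{\left(M \right)} = - \frac{2}{3} + \left(M - 4\right) = - \frac{2}{3} + \left(-4 + M\right) = - \frac{14}{3} + M$)
$\left(2669 + g{\left(s{\left(-13 \right)} \right)}\right) - 31082 = \left(2669 - \frac{1}{3}\right) - 31082 = \frac{8006}{3} - 31082 = - \frac{85240}{3}$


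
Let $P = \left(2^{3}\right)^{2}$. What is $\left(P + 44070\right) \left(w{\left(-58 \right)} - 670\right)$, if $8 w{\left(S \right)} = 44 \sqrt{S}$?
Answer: $-29569780 + 242737 i \sqrt{58} \approx -2.957 \cdot 10^{7} + 1.8486 \cdot 10^{6} i$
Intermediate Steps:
$P = 64$ ($P = 8^{2} = 64$)
$w{\left(S \right)} = \frac{11 \sqrt{S}}{2}$ ($w{\left(S \right)} = \frac{44 \sqrt{S}}{8} = \frac{11 \sqrt{S}}{2}$)
$\left(P + 44070\right) \left(w{\left(-58 \right)} - 670\right) = \left(64 + 44070\right) \left(\frac{11 \sqrt{-58}}{2} - 670\right) = 44134 \left(\frac{11 i \sqrt{58}}{2} - 670\right) = 44134 \left(-670 + \frac{11 i \sqrt{58}}{2}\right) = -29569780 + 242737 i \sqrt{58}$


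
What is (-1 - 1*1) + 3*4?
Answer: 10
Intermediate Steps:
(-1 - 1*1) + 3*4 = (-1 - 1) + 12 = -2 + 12 = 10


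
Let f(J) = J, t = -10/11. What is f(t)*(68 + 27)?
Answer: -950/11 ≈ -86.364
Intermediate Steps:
t = -10/11 (t = -10*1/11 = -10/11 ≈ -0.90909)
f(t)*(68 + 27) = -10*(68 + 27)/11 = -10/11*95 = -950/11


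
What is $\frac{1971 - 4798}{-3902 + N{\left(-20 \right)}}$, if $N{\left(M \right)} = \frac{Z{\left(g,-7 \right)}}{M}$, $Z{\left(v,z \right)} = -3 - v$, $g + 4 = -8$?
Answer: $\frac{56540}{78049} \approx 0.72442$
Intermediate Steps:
$g = -12$ ($g = -4 - 8 = -12$)
$N{\left(M \right)} = \frac{9}{M}$ ($N{\left(M \right)} = \frac{-3 - -12}{M} = \frac{-3 + 12}{M} = \frac{9}{M}$)
$\frac{1971 - 4798}{-3902 + N{\left(-20 \right)}} = \frac{1971 - 4798}{-3902 + \frac{9}{-20}} = - \frac{2827}{-3902 + 9 \left(- \frac{1}{20}\right)} = - \frac{2827}{-3902 - \frac{9}{20}} = - \frac{2827}{- \frac{78049}{20}} = \left(-2827\right) \left(- \frac{20}{78049}\right) = \frac{56540}{78049}$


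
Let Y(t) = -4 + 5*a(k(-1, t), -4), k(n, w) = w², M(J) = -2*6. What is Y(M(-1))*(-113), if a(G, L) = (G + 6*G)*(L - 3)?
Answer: 3987092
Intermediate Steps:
M(J) = -12
a(G, L) = 7*G*(-3 + L) (a(G, L) = (7*G)*(-3 + L) = 7*G*(-3 + L))
Y(t) = -4 - 245*t² (Y(t) = -4 + 5*(7*t²*(-3 - 4)) = -4 + 5*(7*t²*(-7)) = -4 + 5*(-49*t²) = -4 - 245*t²)
Y(M(-1))*(-113) = (-4 - 245*(-12)²)*(-113) = (-4 - 245*144)*(-113) = (-4 - 35280)*(-113) = -35284*(-113) = 3987092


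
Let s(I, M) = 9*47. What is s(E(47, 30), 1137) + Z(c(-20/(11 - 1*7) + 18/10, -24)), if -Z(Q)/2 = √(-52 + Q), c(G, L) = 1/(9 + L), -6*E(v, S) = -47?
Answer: 423 - 2*I*√11715/15 ≈ 423.0 - 14.431*I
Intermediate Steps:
E(v, S) = 47/6 (E(v, S) = -⅙*(-47) = 47/6)
Z(Q) = -2*√(-52 + Q)
s(I, M) = 423
s(E(47, 30), 1137) + Z(c(-20/(11 - 1*7) + 18/10, -24)) = 423 - 2*√(-52 + 1/(9 - 24)) = 423 - 2*√(-52 + 1/(-15)) = 423 - 2*√(-52 - 1/15) = 423 - 2*I*√11715/15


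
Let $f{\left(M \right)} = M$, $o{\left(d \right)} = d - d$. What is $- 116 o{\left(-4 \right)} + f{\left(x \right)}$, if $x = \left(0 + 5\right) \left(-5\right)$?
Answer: $-25$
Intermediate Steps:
$o{\left(d \right)} = 0$
$x = -25$ ($x = 5 \left(-5\right) = -25$)
$- 116 o{\left(-4 \right)} + f{\left(x \right)} = \left(-116\right) 0 - 25 = 0 - 25 = -25$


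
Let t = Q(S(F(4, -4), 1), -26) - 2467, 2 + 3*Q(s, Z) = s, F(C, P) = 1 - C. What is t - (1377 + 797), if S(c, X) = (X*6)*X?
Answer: -13919/3 ≈ -4639.7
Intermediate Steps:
S(c, X) = 6*X² (S(c, X) = (6*X)*X = 6*X²)
Q(s, Z) = -⅔ + s/3
t = -7397/3 (t = (-⅔ + (6*1²)/3) - 2467 = (-⅔ + (6*1)/3) - 2467 = (-⅔ + (⅓)*6) - 2467 = (-⅔ + 2) - 2467 = 4/3 - 2467 = -7397/3 ≈ -2465.7)
t - (1377 + 797) = -7397/3 - (1377 + 797) = -7397/3 - 1*2174 = -7397/3 - 2174 = -13919/3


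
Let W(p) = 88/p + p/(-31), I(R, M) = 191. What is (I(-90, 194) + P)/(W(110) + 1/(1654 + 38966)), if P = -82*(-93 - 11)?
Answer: -10979139180/3460793 ≈ -3172.4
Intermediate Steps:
P = 8528 (P = -82*(-104) = 8528)
W(p) = 88/p - p/31 (W(p) = 88/p + p*(-1/31) = 88/p - p/31)
(I(-90, 194) + P)/(W(110) + 1/(1654 + 38966)) = (191 + 8528)/((88/110 - 1/31*110) + 1/(1654 + 38966)) = 8719/((88*(1/110) - 110/31) + 1/40620) = 8719/((⅘ - 110/31) + 1/40620) = 8719/(-426/155 + 1/40620) = 8719/(-3460793/1259220) = 8719*(-1259220/3460793) = -10979139180/3460793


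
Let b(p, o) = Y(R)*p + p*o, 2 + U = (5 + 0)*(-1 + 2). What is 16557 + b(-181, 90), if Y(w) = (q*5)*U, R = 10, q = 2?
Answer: -5163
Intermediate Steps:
U = 3 (U = -2 + (5 + 0)*(-1 + 2) = -2 + 5*1 = -2 + 5 = 3)
Y(w) = 30 (Y(w) = (2*5)*3 = 10*3 = 30)
b(p, o) = 30*p + o*p (b(p, o) = 30*p + p*o = 30*p + o*p)
16557 + b(-181, 90) = 16557 - 181*(30 + 90) = 16557 - 181*120 = 16557 - 21720 = -5163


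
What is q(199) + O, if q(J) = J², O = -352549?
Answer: -312948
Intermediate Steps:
q(199) + O = 199² - 352549 = 39601 - 352549 = -312948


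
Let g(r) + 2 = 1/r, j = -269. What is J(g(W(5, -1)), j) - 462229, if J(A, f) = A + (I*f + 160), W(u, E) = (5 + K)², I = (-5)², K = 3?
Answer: -30002943/64 ≈ -4.6880e+5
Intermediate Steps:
I = 25
W(u, E) = 64 (W(u, E) = (5 + 3)² = 8² = 64)
g(r) = -2 + 1/r
J(A, f) = 160 + A + 25*f (J(A, f) = A + (25*f + 160) = A + (160 + 25*f) = 160 + A + 25*f)
J(g(W(5, -1)), j) - 462229 = (160 + (-2 + 1/64) + 25*(-269)) - 462229 = (160 + (-2 + 1/64) - 6725) - 462229 = (160 - 127/64 - 6725) - 462229 = -420287/64 - 462229 = -30002943/64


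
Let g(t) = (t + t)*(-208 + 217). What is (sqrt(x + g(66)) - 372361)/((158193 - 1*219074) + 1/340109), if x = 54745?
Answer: 126643327349/20706176028 - 340109*sqrt(55933)/20706176028 ≈ 6.1123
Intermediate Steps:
g(t) = 18*t (g(t) = (2*t)*9 = 18*t)
(sqrt(x + g(66)) - 372361)/((158193 - 1*219074) + 1/340109) = (sqrt(54745 + 18*66) - 372361)/((158193 - 1*219074) + 1/340109) = (sqrt(54745 + 1188) - 372361)/((158193 - 219074) + 1/340109) = (sqrt(55933) - 372361)/(-60881 + 1/340109) = (-372361 + sqrt(55933))/(-20706176028/340109) = (-372361 + sqrt(55933))*(-340109/20706176028) = 126643327349/20706176028 - 340109*sqrt(55933)/20706176028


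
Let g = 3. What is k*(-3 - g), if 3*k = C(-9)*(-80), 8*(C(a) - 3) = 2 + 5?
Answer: 620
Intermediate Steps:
C(a) = 31/8 (C(a) = 3 + (2 + 5)/8 = 3 + (⅛)*7 = 3 + 7/8 = 31/8)
k = -310/3 (k = ((31/8)*(-80))/3 = (⅓)*(-310) = -310/3 ≈ -103.33)
k*(-3 - g) = -310*(-3 - 1*3)/3 = -310*(-3 - 3)/3 = -310/3*(-6) = 620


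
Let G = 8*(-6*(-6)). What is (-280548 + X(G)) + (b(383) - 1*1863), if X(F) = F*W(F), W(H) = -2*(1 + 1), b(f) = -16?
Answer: -283579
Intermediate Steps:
W(H) = -4 (W(H) = -2*2 = -4)
G = 288 (G = 8*36 = 288)
X(F) = -4*F (X(F) = F*(-4) = -4*F)
(-280548 + X(G)) + (b(383) - 1*1863) = (-280548 - 4*288) + (-16 - 1*1863) = (-280548 - 1152) + (-16 - 1863) = -281700 - 1879 = -283579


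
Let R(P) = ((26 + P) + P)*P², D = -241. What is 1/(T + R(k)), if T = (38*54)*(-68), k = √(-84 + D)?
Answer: I/(2*(-73993*I + 1625*√13)) ≈ -6.7153e-6 + 5.3174e-7*I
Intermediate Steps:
k = 5*I*√13 (k = √(-84 - 241) = √(-325) = 5*I*√13 ≈ 18.028*I)
R(P) = P²*(26 + 2*P) (R(P) = (26 + 2*P)*P² = P²*(26 + 2*P))
T = -139536 (T = 2052*(-68) = -139536)
1/(T + R(k)) = 1/(-139536 + 2*(5*I*√13)²*(13 + 5*I*√13)) = 1/(-139536 + 2*(-325)*(13 + 5*I*√13)) = 1/(-139536 + (-8450 - 3250*I*√13)) = 1/(-147986 - 3250*I*√13)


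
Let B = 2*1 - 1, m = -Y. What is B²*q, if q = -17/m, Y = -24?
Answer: -17/24 ≈ -0.70833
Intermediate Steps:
m = 24 (m = -1*(-24) = 24)
B = 1 (B = 2 - 1 = 1)
q = -17/24 ≈ -0.70833
B²*q = 1²*(-17/24) = 1*(-17/24) = -17/24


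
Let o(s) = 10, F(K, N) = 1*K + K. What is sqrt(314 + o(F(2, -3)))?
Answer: 18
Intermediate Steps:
F(K, N) = 2*K (F(K, N) = K + K = 2*K)
sqrt(314 + o(F(2, -3))) = sqrt(314 + 10) = sqrt(324) = 18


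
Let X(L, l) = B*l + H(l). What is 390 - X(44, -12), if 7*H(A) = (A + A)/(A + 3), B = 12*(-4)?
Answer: -3914/21 ≈ -186.38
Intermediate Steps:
B = -48
H(A) = 2*A/(7*(3 + A)) (H(A) = ((A + A)/(A + 3))/7 = ((2*A)/(3 + A))/7 = (2*A/(3 + A))/7 = 2*A/(7*(3 + A)))
X(L, l) = -48*l + 2*l/(7*(3 + l))
390 - X(44, -12) = 390 - 2*(-12)*(-503 - 168*(-12))/(7*(3 - 12)) = 390 - 2*(-12)*(-503 + 2016)/(7*(-9)) = 390 - 2*(-12)*(-1)*1513/(7*9) = 390 - 1*12104/21 = 390 - 12104/21 = -3914/21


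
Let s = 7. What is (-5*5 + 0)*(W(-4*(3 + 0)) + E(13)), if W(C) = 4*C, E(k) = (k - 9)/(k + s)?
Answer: 1195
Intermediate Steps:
E(k) = (-9 + k)/(7 + k) (E(k) = (k - 9)/(k + 7) = (-9 + k)/(7 + k))
(-5*5 + 0)*(W(-4*(3 + 0)) + E(13)) = (-5*5 + 0)*(4*(-4*(3 + 0)) + (-9 + 13)/(7 + 13)) = (-25 + 0)*(4*(-4*3) + 4/20) = -25*(4*(-12) + (1/20)*4) = -25*(-48 + ⅕) = -25*(-239/5) = 1195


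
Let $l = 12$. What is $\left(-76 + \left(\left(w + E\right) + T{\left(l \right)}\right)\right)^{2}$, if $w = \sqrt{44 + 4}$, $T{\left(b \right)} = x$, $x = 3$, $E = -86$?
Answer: $25329 - 1272 \sqrt{3} \approx 23126.0$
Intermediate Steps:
$T{\left(b \right)} = 3$
$w = 4 \sqrt{3}$ ($w = \sqrt{48} = 4 \sqrt{3} \approx 6.9282$)
$\left(-76 + \left(\left(w + E\right) + T{\left(l \right)}\right)\right)^{2} = \left(-76 + \left(\left(4 \sqrt{3} - 86\right) + 3\right)\right)^{2} = \left(-76 + \left(\left(-86 + 4 \sqrt{3}\right) + 3\right)\right)^{2} = \left(-76 - \left(83 - 4 \sqrt{3}\right)\right)^{2} = \left(-159 + 4 \sqrt{3}\right)^{2}$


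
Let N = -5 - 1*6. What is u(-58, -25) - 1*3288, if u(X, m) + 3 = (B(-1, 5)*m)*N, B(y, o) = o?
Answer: -1916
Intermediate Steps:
N = -11 (N = -5 - 6 = -11)
u(X, m) = -3 - 55*m (u(X, m) = -3 + (5*m)*(-11) = -3 - 55*m)
u(-58, -25) - 1*3288 = (-3 - 55*(-25)) - 1*3288 = (-3 + 1375) - 3288 = 1372 - 3288 = -1916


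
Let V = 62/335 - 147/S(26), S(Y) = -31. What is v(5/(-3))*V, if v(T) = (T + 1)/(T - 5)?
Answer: 51167/103850 ≈ 0.49270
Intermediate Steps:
v(T) = (1 + T)/(-5 + T)
V = 51167/10385 (V = 62/335 - 147/(-31) = 62*(1/335) - 147*(-1/31) = 62/335 + 147/31 = 51167/10385 ≈ 4.9270)
v(5/(-3))*V = ((1 + 5/(-3))/(-5 + 5/(-3)))*(51167/10385) = ((1 + 5*(-1/3))/(-5 + 5*(-1/3)))*(51167/10385) = ((1 - 5/3)/(-5 - 5/3))*(51167/10385) = (-2/3/(-20/3))*(51167/10385) = -3/20*(-2/3)*(51167/10385) = (1/10)*(51167/10385) = 51167/103850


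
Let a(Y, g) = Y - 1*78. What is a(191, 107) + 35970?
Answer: 36083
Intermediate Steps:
a(Y, g) = -78 + Y (a(Y, g) = Y - 78 = -78 + Y)
a(191, 107) + 35970 = (-78 + 191) + 35970 = 113 + 35970 = 36083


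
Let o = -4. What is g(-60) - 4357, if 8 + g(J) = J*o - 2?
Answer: -4127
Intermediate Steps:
g(J) = -10 - 4*J (g(J) = -8 + (J*(-4) - 2) = -8 + (-4*J - 2) = -8 + (-2 - 4*J) = -10 - 4*J)
g(-60) - 4357 = (-10 - 4*(-60)) - 4357 = (-10 + 240) - 4357 = 230 - 4357 = -4127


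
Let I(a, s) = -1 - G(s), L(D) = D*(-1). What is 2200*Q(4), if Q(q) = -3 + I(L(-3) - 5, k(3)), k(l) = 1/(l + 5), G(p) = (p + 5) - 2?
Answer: -15675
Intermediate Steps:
G(p) = 3 + p (G(p) = (5 + p) - 2 = 3 + p)
L(D) = -D
k(l) = 1/(5 + l)
I(a, s) = -4 - s (I(a, s) = -1 - (3 + s) = -1 + (-3 - s) = -4 - s)
Q(q) = -57/8 (Q(q) = -3 + (-4 - 1/(5 + 3)) = -3 + (-4 - 1/8) = -3 - 33/8 = -57/8)
2200*Q(4) = 2200*(-57/8) = -15675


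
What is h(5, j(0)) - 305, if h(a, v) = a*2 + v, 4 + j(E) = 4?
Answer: -295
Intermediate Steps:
j(E) = 0 (j(E) = -4 + 4 = 0)
h(a, v) = v + 2*a (h(a, v) = 2*a + v = v + 2*a)
h(5, j(0)) - 305 = (0 + 2*5) - 305 = (0 + 10) - 305 = 10 - 305 = -295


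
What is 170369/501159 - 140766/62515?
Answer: -59895529759/31329954885 ≈ -1.9118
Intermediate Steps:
170369/501159 - 140766/62515 = -59895529759/31329954885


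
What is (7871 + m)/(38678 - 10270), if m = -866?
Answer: 7005/28408 ≈ 0.24659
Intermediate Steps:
(7871 + m)/(38678 - 10270) = (7871 - 866)/(38678 - 10270) = 7005/28408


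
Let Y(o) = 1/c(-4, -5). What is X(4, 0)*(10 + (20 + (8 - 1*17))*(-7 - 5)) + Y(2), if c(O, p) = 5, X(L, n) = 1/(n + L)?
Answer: -303/10 ≈ -30.300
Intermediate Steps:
X(L, n) = 1/(L + n)
Y(o) = 1/5
X(4, 0)*(10 + (20 + (8 - 1*17))*(-7 - 5)) + Y(2) = (10 + (20 + (8 - 1*17))*(-7 - 5))/(4 + 0) + 1/5 = (10 + (20 + (8 - 17))*(-12))/4 + 1/5 = (10 + (20 - 9)*(-12))/4 + 1/5 = (10 + 11*(-12))/4 + 1/5 = (10 - 132)/4 + 1/5 = (1/4)*(-122) + 1/5 = -61/2 + 1/5 = -303/10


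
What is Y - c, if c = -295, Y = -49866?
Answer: -49571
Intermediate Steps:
Y - c = -49866 - 1*(-295) = -49866 + 295 = -49571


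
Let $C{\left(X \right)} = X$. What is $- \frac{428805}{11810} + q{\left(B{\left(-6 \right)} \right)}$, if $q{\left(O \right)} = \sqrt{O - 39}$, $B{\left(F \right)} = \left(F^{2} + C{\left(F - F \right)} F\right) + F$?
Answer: $- \frac{85761}{2362} + 3 i \approx -36.309 + 3.0 i$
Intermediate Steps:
$B{\left(F \right)} = F + F^{2}$ ($B{\left(F \right)} = \left(F^{2} + \left(F - F\right) F\right) + F = \left(F^{2} + 0 F\right) + F = \left(F^{2} + 0\right) + F = F^{2} + F = F + F^{2}$)
$q{\left(O \right)} = \sqrt{-39 + O}$
$- \frac{428805}{11810} + q{\left(B{\left(-6 \right)} \right)} = - \frac{428805}{11810} + \sqrt{-39 - 6 \left(1 - 6\right)} = \left(-428805\right) \frac{1}{11810} + \sqrt{-39 - -30} = - \frac{85761}{2362} + \sqrt{-39 + 30} = - \frac{85761}{2362} + \sqrt{-9} = - \frac{85761}{2362} + 3 i$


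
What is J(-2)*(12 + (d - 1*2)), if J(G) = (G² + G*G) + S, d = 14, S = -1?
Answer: 168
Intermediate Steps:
J(G) = -1 + 2*G² (J(G) = (G² + G*G) - 1 = (G² + G²) - 1 = 2*G² - 1 = -1 + 2*G²)
J(-2)*(12 + (d - 1*2)) = (-1 + 2*(-2)²)*(12 + (14 - 1*2)) = (-1 + 2*4)*(12 + (14 - 2)) = (-1 + 8)*(12 + 12) = 7*24 = 168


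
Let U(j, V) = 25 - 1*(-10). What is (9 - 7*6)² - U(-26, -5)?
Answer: 1054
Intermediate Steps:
U(j, V) = 35 (U(j, V) = 25 + 10 = 35)
(9 - 7*6)² - U(-26, -5) = (9 - 7*6)² - 1*35 = (9 - 42)² - 35 = (-33)² - 35 = 1089 - 35 = 1054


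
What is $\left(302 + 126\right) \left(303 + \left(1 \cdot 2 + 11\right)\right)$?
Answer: $135248$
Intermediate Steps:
$\left(302 + 126\right) \left(303 + \left(1 \cdot 2 + 11\right)\right) = 428 \left(303 + \left(2 + 11\right)\right) = 428 \left(303 + 13\right) = 428 \cdot 316 = 135248$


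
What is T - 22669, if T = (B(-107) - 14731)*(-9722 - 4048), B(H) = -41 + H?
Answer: 204861161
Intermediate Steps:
T = 204883830 (T = ((-41 - 107) - 14731)*(-9722 - 4048) = (-148 - 14731)*(-13770) = -14879*(-13770) = 204883830)
T - 22669 = 204883830 - 22669 = 204861161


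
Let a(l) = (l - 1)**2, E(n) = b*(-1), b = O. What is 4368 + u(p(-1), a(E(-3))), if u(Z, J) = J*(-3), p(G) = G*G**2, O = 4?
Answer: 4293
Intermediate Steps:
b = 4
p(G) = G**3
E(n) = -4 (E(n) = 4*(-1) = -4)
a(l) = (-1 + l)**2
u(Z, J) = -3*J
4368 + u(p(-1), a(E(-3))) = 4368 - 3*(-1 - 4)**2 = 4368 - 3*(-5)**2 = 4368 - 3*25 = 4368 - 75 = 4293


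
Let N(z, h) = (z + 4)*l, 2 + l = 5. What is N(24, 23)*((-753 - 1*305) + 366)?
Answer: -58128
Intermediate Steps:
l = 3 (l = -2 + 5 = 3)
N(z, h) = 12 + 3*z (N(z, h) = (z + 4)*3 = (4 + z)*3 = 12 + 3*z)
N(24, 23)*((-753 - 1*305) + 366) = (12 + 3*24)*((-753 - 1*305) + 366) = (12 + 72)*((-753 - 305) + 366) = 84*(-1058 + 366) = 84*(-692) = -58128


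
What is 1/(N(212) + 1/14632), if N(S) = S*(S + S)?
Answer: 14632/1315241217 ≈ 1.1125e-5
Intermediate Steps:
N(S) = 2*S² (N(S) = S*(2*S) = 2*S²)
1/(N(212) + 1/14632) = 1/(2*212² + 1/14632) = 1/(2*44944 + 1/14632) = 1/(89888 + 1/14632) = 1/(1315241217/14632) = 14632/1315241217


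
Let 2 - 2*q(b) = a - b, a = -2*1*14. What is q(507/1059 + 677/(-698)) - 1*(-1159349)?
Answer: 571320545813/492788 ≈ 1.1594e+6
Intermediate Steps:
a = -28 (a = -2*14 = -28)
q(b) = 15 + b/2 (q(b) = 1 - (-28 - b)/2 = 1 + (14 + b/2) = 15 + b/2)
q(507/1059 + 677/(-698)) - 1*(-1159349) = (15 + (507/1059 + 677/(-698))/2) - 1*(-1159349) = (15 + (507*(1/1059) + 677*(-1/698))/2) + 1159349 = (15 + (169/353 - 677/698)/2) + 1159349 = (15 + (½)*(-121019/246394)) + 1159349 = (15 - 121019/492788) + 1159349 = 7270801/492788 + 1159349 = 571320545813/492788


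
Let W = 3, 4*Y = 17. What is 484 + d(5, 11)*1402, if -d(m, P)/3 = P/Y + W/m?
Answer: -1098686/85 ≈ -12926.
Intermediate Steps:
Y = 17/4 (Y = (¼)*17 = 17/4 ≈ 4.2500)
d(m, P) = -9/m - 12*P/17 (d(m, P) = -3*(P/(17/4) + 3/m) = -3*(P*(4/17) + 3/m) = -3*(4*P/17 + 3/m) = -3*(3/m + 4*P/17) = -9/m - 12*P/17)
484 + d(5, 11)*1402 = 484 + (-9/5 - 12/17*11)*1402 = 484 + (-9*⅕ - 132/17)*1402 = 484 + (-9/5 - 132/17)*1402 = 484 - 813/85*1402 = 484 - 1139826/85 = -1098686/85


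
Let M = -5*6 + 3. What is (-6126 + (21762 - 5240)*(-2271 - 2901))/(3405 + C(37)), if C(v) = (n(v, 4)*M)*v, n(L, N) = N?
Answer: 28485970/197 ≈ 1.4460e+5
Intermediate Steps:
M = -27 (M = -30 + 3 = -27)
C(v) = -108*v (C(v) = (4*(-27))*v = -108*v)
(-6126 + (21762 - 5240)*(-2271 - 2901))/(3405 + C(37)) = (-6126 + (21762 - 5240)*(-2271 - 2901))/(3405 - 108*37) = (-6126 + 16522*(-5172))/(3405 - 3996) = (-6126 - 85451784)/(-591) = -85457910*(-1/591) = 28485970/197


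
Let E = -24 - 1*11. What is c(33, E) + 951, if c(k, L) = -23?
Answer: 928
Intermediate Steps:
E = -35 (E = -24 - 11 = -35)
c(33, E) + 951 = -23 + 951 = 928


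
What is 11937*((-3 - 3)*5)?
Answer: -358110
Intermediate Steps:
11937*((-3 - 3)*5) = 11937*(-6*5) = 11937*(-30) = -358110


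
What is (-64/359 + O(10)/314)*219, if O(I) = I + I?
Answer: -1414302/56363 ≈ -25.093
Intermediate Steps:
O(I) = 2*I
(-64/359 + O(10)/314)*219 = (-64/359 + (2*10)/314)*219 = (-64*1/359 + 20*(1/314))*219 = (-64/359 + 10/157)*219 = -6458/56363*219 = -1414302/56363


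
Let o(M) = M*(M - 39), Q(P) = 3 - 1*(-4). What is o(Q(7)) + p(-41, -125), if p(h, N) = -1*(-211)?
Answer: -13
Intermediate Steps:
Q(P) = 7 (Q(P) = 3 + 4 = 7)
p(h, N) = 211
o(M) = M*(-39 + M)
o(Q(7)) + p(-41, -125) = 7*(-39 + 7) + 211 = 7*(-32) + 211 = -224 + 211 = -13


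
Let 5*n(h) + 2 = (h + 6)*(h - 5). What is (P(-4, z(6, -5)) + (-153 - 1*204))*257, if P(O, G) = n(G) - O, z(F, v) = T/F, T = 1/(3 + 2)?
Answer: -415638133/4500 ≈ -92364.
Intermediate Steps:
T = ⅕ (T = 1/5 = ⅕ ≈ 0.20000)
z(F, v) = 1/(5*F)
n(h) = -⅖ + (-5 + h)*(6 + h)/5 (n(h) = -⅖ + ((h + 6)*(h - 5))/5 = -⅖ + ((6 + h)*(-5 + h))/5 = -⅖ + ((-5 + h)*(6 + h))/5 = -⅖ + (-5 + h)*(6 + h)/5)
P(O, G) = -32/5 - O + G/5 + G²/5 (P(O, G) = (-32/5 + G/5 + G²/5) - O = -32/5 - O + G/5 + G²/5)
(P(-4, z(6, -5)) + (-153 - 1*204))*257 = ((-32/5 - 1*(-4) + ((⅕)/6)/5 + ((⅕)/6)²/5) + (-153 - 1*204))*257 = ((-32/5 + 4 + ((⅕)*(⅙))/5 + ((⅕)*(⅙))²/5) + (-153 - 204))*257 = ((-32/5 + 4 + (⅕)*(1/30) + (1/30)²/5) - 357)*257 = ((-32/5 + 4 + 1/150 + (⅕)*(1/900)) - 357)*257 = ((-32/5 + 4 + 1/150 + 1/4500) - 357)*257 = (-10769/4500 - 357)*257 = -1617269/4500*257 = -415638133/4500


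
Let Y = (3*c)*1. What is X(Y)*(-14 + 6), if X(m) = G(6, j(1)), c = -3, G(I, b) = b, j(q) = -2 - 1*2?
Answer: 32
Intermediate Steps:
j(q) = -4 (j(q) = -2 - 2 = -4)
Y = -9 (Y = (3*(-3))*1 = -9*1 = -9)
X(m) = -4
X(Y)*(-14 + 6) = -4*(-14 + 6) = -4*(-8) = 32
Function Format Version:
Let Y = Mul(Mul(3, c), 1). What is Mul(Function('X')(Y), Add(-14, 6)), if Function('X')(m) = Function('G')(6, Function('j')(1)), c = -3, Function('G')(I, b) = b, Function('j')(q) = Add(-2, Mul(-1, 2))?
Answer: 32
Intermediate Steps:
Function('j')(q) = -4 (Function('j')(q) = Add(-2, -2) = -4)
Y = -9 (Y = Mul(Mul(3, -3), 1) = Mul(-9, 1) = -9)
Function('X')(m) = -4
Mul(Function('X')(Y), Add(-14, 6)) = Mul(-4, Add(-14, 6)) = Mul(-4, -8) = 32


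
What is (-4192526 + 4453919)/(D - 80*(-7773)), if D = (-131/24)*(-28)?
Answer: 1568358/3731957 ≈ 0.42025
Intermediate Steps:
D = 917/6 (D = ((1/24)*(-131))*(-28) = -131/24*(-28) = 917/6 ≈ 152.83)
(-4192526 + 4453919)/(D - 80*(-7773)) = (-4192526 + 4453919)/(917/6 - 80*(-7773)) = 261393/(917/6 + 621840) = 261393/(3731957/6) = 261393*(6/3731957) = 1568358/3731957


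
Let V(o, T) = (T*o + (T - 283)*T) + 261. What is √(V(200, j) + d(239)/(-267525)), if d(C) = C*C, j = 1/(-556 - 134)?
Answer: 13*√1039107653223/820410 ≈ 16.153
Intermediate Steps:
j = -1/690 (j = 1/(-690) = -1/690 ≈ -0.0014493)
d(C) = C²
V(o, T) = 261 + T*o + T*(-283 + T) (V(o, T) = (T*o + (-283 + T)*T) + 261 = (T*o + T*(-283 + T)) + 261 = 261 + T*o + T*(-283 + T))
√(V(200, j) + d(239)/(-267525)) = √((261 + (-1/690)² - 283*(-1/690) - 1/690*200) + 239²/(-267525)) = √((261 + 1/476100 + 283/690 - 20/69) + 57121*(-1/267525)) = √(124319371/476100 - 57121/267525) = √(49231621361/188694300) = 13*√1039107653223/820410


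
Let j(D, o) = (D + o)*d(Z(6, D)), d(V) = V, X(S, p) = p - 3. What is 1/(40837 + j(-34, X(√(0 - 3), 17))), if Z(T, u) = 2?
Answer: 1/40797 ≈ 2.4512e-5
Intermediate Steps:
X(S, p) = -3 + p
j(D, o) = 2*D + 2*o (j(D, o) = (D + o)*2 = 2*D + 2*o)
1/(40837 + j(-34, X(√(0 - 3), 17))) = 1/(40837 + (2*(-34) + 2*(-3 + 17))) = 1/(40837 + (-68 + 2*14)) = 1/(40837 + (-68 + 28)) = 1/(40837 - 40) = 1/40797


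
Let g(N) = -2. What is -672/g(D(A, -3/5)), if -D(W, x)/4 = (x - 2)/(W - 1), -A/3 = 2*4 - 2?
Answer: 336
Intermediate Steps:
A = -18 (A = -3*(2*4 - 2) = -3*(8 - 2) = -3*6 = -18)
D(W, x) = -4*(-2 + x)/(-1 + W) (D(W, x) = -4*(x - 2)/(W - 1) = -4*(-2 + x)/(-1 + W))
-672/g(D(A, -3/5)) = -672/(-2) = -672*(-1/2) = 336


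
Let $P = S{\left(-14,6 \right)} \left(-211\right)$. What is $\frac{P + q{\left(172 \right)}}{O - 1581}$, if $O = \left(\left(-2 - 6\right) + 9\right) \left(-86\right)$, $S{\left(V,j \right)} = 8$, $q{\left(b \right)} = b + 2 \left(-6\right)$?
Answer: $\frac{1528}{1667} \approx 0.91662$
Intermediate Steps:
$q{\left(b \right)} = -12 + b$ ($q{\left(b \right)} = b - 12 = -12 + b$)
$O = -86$ ($O = \left(\left(-2 - 6\right) + 9\right) \left(-86\right) = \left(-8 + 9\right) \left(-86\right) = 1 \left(-86\right) = -86$)
$P = -1688$ ($P = 8 \left(-211\right) = -1688$)
$\frac{P + q{\left(172 \right)}}{O - 1581} = \frac{-1688 + \left(-12 + 172\right)}{-86 - 1581} = \frac{-1688 + 160}{-1667} = \left(-1528\right) \left(- \frac{1}{1667}\right) = \frac{1528}{1667}$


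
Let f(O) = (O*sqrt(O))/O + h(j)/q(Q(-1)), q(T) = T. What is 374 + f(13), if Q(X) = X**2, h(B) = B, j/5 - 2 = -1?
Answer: 379 + sqrt(13) ≈ 382.61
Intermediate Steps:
j = 5 (j = 10 + 5*(-1) = 10 - 5 = 5)
f(O) = 5 + sqrt(O) (f(O) = (O*sqrt(O))/O + 5/((-1)**2) = O**(3/2)/O + 5/1 = sqrt(O) + 5*1 = sqrt(O) + 5 = 5 + sqrt(O))
374 + f(13) = 374 + (5 + sqrt(13)) = 379 + sqrt(13)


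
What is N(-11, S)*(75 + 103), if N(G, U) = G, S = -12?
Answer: -1958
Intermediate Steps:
N(-11, S)*(75 + 103) = -11*(75 + 103) = -11*178 = -1958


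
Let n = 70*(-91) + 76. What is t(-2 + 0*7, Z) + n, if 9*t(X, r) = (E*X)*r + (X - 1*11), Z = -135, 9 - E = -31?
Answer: -45859/9 ≈ -5095.4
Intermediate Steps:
E = 40 (E = 9 - 1*(-31) = 9 + 31 = 40)
n = -6294 (n = -6370 + 76 = -6294)
t(X, r) = -11/9 + X/9 + 40*X*r/9 (t(X, r) = ((40*X)*r + (X - 1*11))/9 = (40*X*r + (X - 11))/9 = (40*X*r + (-11 + X))/9 = (-11 + X + 40*X*r)/9 = -11/9 + X/9 + 40*X*r/9)
t(-2 + 0*7, Z) + n = (-11/9 + (-2 + 0*7)/9 + (40/9)*(-2 + 0*7)*(-135)) - 6294 = (-11/9 + (-2 + 0)/9 + (40/9)*(-2 + 0)*(-135)) - 6294 = (-11/9 + (⅑)*(-2) + (40/9)*(-2)*(-135)) - 6294 = (-11/9 - 2/9 + 1200) - 6294 = 10787/9 - 6294 = -45859/9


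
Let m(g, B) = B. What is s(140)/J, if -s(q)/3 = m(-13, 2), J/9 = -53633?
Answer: 2/160899 ≈ 1.2430e-5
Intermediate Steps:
J = -482697 (J = 9*(-53633) = -482697)
s(q) = -6 (s(q) = -3*2 = -6)
s(140)/J = -6/(-482697) = -6*(-1/482697) = 2/160899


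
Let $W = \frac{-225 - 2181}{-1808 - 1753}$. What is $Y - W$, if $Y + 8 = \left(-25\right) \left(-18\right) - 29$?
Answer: $\frac{489429}{1187} \approx 412.32$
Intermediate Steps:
$W = \frac{802}{1187}$ ($W = - \frac{2406}{-3561} = \left(-2406\right) \left(- \frac{1}{3561}\right) = \frac{802}{1187} \approx 0.67565$)
$Y = 413$ ($Y = -8 - -421 = -8 + \left(450 - 29\right) = -8 + 421 = 413$)
$Y - W = 413 - \frac{802}{1187} = \frac{489429}{1187}$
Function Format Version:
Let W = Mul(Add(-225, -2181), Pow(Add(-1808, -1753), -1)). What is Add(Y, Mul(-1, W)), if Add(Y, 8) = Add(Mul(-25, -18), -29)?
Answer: Rational(489429, 1187) ≈ 412.32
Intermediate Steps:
W = Rational(802, 1187) (W = Mul(-2406, Pow(-3561, -1)) = Mul(-2406, Rational(-1, 3561)) = Rational(802, 1187) ≈ 0.67565)
Y = 413 (Y = Add(-8, Add(Mul(-25, -18), -29)) = Add(-8, Add(450, -29)) = Add(-8, 421) = 413)
Add(Y, Mul(-1, W)) = Add(413, Mul(-1, Rational(802, 1187))) = Add(413, Rational(-802, 1187)) = Rational(489429, 1187)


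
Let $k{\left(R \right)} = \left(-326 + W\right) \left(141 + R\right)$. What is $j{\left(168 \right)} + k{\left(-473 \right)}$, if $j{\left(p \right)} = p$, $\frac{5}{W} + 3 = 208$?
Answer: $\frac{4444068}{41} \approx 1.0839 \cdot 10^{5}$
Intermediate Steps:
$W = \frac{1}{41}$ ($W = \frac{5}{-3 + 208} = \frac{5}{205} = 5 \cdot \frac{1}{205} = \frac{1}{41} \approx 0.02439$)
$k{\left(R \right)} = - \frac{1884465}{41} - \frac{13365 R}{41}$ ($k{\left(R \right)} = \left(-326 + \frac{1}{41}\right) \left(141 + R\right) = - \frac{13365 \left(141 + R\right)}{41} = - \frac{1884465}{41} - \frac{13365 R}{41}$)
$j{\left(168 \right)} + k{\left(-473 \right)} = 168 - - \frac{4437180}{41} = 168 + \left(- \frac{1884465}{41} + \frac{6321645}{41}\right) = 168 + \frac{4437180}{41} = \frac{4444068}{41}$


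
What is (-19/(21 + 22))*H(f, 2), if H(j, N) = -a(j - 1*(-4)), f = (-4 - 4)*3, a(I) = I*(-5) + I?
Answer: 1520/43 ≈ 35.349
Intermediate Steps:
a(I) = -4*I (a(I) = -5*I + I = -4*I)
f = -24 (f = -8*3 = -24)
H(j, N) = 16 + 4*j (H(j, N) = -(-4)*(j - 1*(-4)) = -(-4)*(j + 4) = -(-4)*(4 + j) = -(-16 - 4*j) = 16 + 4*j)
(-19/(21 + 22))*H(f, 2) = (-19/(21 + 22))*(16 + 4*(-24)) = (-19/43)*(16 - 96) = -19*1/43*(-80) = -19/43*(-80) = 1520/43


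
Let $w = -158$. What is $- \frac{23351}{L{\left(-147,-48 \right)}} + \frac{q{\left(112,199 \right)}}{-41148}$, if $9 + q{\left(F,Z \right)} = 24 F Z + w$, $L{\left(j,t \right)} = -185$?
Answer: $\frac{861919123}{7612380} \approx 113.23$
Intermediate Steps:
$q{\left(F,Z \right)} = -167 + 24 F Z$ ($q{\left(F,Z \right)} = -9 + \left(24 F Z - 158\right) = -9 + \left(-158 + 24 F Z\right) = -167 + 24 F Z$)
$- \frac{23351}{L{\left(-147,-48 \right)}} + \frac{q{\left(112,199 \right)}}{-41148} = - \frac{23351}{-185} + \frac{-167 + 24 \cdot 112 \cdot 199}{-41148} = \left(-23351\right) \left(- \frac{1}{185}\right) + \left(-167 + 534912\right) \left(- \frac{1}{41148}\right) = \frac{23351}{185} + 534745 \left(- \frac{1}{41148}\right) = \frac{23351}{185} - \frac{534745}{41148} = \frac{861919123}{7612380}$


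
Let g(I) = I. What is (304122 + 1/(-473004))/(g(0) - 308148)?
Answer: -143850922487/145755236592 ≈ -0.98693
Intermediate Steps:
(304122 + 1/(-473004))/(g(0) - 308148) = (304122 + 1/(-473004))/(0 - 308148) = (304122 - 1/473004)/(-308148) = (143850922487/473004)*(-1/308148) = -143850922487/145755236592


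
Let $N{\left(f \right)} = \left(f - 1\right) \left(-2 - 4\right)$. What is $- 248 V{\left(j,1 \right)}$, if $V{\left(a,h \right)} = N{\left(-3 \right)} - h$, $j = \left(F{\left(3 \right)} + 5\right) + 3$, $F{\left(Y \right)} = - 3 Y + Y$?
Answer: $-5704$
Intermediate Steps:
$N{\left(f \right)} = 6 - 6 f$ ($N{\left(f \right)} = \left(-1 + f\right) \left(-6\right) = 6 - 6 f$)
$F{\left(Y \right)} = - 2 Y$
$j = 2$ ($j = \left(\left(-2\right) 3 + 5\right) + 3 = \left(-6 + 5\right) + 3 = -1 + 3 = 2$)
$V{\left(a,h \right)} = 24 - h$ ($V{\left(a,h \right)} = \left(6 - -18\right) - h = \left(6 + 18\right) - h = 24 - h$)
$- 248 V{\left(j,1 \right)} = - 248 \left(24 - 1\right) = \left(-248\right) 23 = -5704$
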